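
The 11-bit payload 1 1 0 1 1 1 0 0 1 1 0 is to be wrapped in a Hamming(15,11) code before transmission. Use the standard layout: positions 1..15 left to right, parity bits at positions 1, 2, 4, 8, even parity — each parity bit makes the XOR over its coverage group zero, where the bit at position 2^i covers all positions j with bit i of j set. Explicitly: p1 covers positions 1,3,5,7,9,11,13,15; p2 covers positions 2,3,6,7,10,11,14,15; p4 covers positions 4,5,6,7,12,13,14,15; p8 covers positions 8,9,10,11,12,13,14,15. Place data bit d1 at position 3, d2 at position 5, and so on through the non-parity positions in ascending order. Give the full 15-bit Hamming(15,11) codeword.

Place data bits at non-power-of-two positions: b3=1, b5=1, b6=0, b7=1, b9=1, b10=1, b11=0, b12=0, b13=1, b14=1, b15=0.
p1 = XOR of data positions {3,5,7,9,11,13,15} = 1⊕1⊕1⊕1⊕0⊕1⊕0 = 1
p2 = XOR of data positions {3,6,7,10,11,14,15} = 1⊕0⊕1⊕1⊕0⊕1⊕0 = 0
p4 = XOR of data positions {5,6,7,12,13,14,15} = 1⊕0⊕1⊕0⊕1⊕1⊕0 = 0
p8 = XOR of data positions {9,10,11,12,13,14,15} = 1⊕1⊕0⊕0⊕1⊕1⊕0 = 0
Codeword b1..b15 = 101010101100110

101010101100110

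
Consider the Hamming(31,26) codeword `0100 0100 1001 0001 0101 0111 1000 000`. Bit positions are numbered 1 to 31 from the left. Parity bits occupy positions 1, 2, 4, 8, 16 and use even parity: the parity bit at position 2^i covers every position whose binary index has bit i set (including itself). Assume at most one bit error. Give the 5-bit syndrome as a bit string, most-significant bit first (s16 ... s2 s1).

s1: b1⊕b3⊕b5⊕b7⊕b9⊕b11⊕b13⊕b15⊕b17⊕b19⊕b21⊕b23⊕b25⊕b27⊕b29⊕b31 = 0⊕0⊕0⊕0⊕1⊕0⊕0⊕0⊕0⊕0⊕0⊕1⊕1⊕0⊕0⊕0 = 1
s2: b2⊕b3⊕b6⊕b7⊕b10⊕b11⊕b14⊕b15⊕b18⊕b19⊕b22⊕b23⊕b26⊕b27⊕b30⊕b31 = 1⊕0⊕1⊕0⊕0⊕0⊕0⊕0⊕1⊕0⊕1⊕1⊕0⊕0⊕0⊕0 = 1
s4: b4⊕b5⊕b6⊕b7⊕b12⊕b13⊕b14⊕b15⊕b20⊕b21⊕b22⊕b23⊕b28⊕b29⊕b30⊕b31 = 0⊕0⊕1⊕0⊕1⊕0⊕0⊕0⊕1⊕0⊕1⊕1⊕0⊕0⊕0⊕0 = 1
s8: b8⊕b9⊕b10⊕b11⊕b12⊕b13⊕b14⊕b15⊕b24⊕b25⊕b26⊕b27⊕b28⊕b29⊕b30⊕b31 = 0⊕1⊕0⊕0⊕1⊕0⊕0⊕0⊕1⊕1⊕0⊕0⊕0⊕0⊕0⊕0 = 0
s16: b16⊕b17⊕b18⊕b19⊕b20⊕b21⊕b22⊕b23⊕b24⊕b25⊕b26⊕b27⊕b28⊕b29⊕b30⊕b31 = 1⊕0⊕1⊕0⊕1⊕0⊕1⊕1⊕1⊕1⊕0⊕0⊕0⊕0⊕0⊕0 = 1
Syndrome (s16...s1) = 10111 → position 23.

10111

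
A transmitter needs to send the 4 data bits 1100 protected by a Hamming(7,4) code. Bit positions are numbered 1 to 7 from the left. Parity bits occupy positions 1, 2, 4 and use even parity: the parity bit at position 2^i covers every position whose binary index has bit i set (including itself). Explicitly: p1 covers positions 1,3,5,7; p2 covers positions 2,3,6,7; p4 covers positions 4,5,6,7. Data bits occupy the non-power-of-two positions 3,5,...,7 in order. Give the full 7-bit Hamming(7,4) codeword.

Place data bits at non-power-of-two positions: b3=1, b5=1, b6=0, b7=0.
p1 = XOR of data positions {3,5,7} = 1⊕1⊕0 = 0
p2 = XOR of data positions {3,6,7} = 1⊕0⊕0 = 1
p4 = XOR of data positions {5,6,7} = 1⊕0⊕0 = 1
Codeword b1..b7 = 0111100

0111100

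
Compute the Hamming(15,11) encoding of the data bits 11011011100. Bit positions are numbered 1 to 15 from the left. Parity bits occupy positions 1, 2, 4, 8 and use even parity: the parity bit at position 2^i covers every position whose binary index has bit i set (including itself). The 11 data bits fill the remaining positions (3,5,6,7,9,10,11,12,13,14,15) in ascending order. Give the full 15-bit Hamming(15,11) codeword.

Place data bits at non-power-of-two positions: b3=1, b5=1, b6=0, b7=1, b9=1, b10=0, b11=1, b12=1, b13=1, b14=0, b15=0.
p1 = XOR of data positions {3,5,7,9,11,13,15} = 1⊕1⊕1⊕1⊕1⊕1⊕0 = 0
p2 = XOR of data positions {3,6,7,10,11,14,15} = 1⊕0⊕1⊕0⊕1⊕0⊕0 = 1
p4 = XOR of data positions {5,6,7,12,13,14,15} = 1⊕0⊕1⊕1⊕1⊕0⊕0 = 0
p8 = XOR of data positions {9,10,11,12,13,14,15} = 1⊕0⊕1⊕1⊕1⊕0⊕0 = 0
Codeword b1..b15 = 011010101011100

011010101011100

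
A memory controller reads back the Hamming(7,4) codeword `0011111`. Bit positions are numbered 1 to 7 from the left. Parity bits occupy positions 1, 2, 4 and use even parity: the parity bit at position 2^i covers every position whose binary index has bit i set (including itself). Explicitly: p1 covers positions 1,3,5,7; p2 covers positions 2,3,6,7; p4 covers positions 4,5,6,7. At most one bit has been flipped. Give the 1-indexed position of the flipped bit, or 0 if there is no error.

3

s1: b1⊕b3⊕b5⊕b7 = 0⊕1⊕1⊕1 = 1
s2: b2⊕b3⊕b6⊕b7 = 0⊕1⊕1⊕1 = 1
s4: b4⊕b5⊕b6⊕b7 = 1⊕1⊕1⊕1 = 0
Syndrome (s4...s1) = 011 → position 3.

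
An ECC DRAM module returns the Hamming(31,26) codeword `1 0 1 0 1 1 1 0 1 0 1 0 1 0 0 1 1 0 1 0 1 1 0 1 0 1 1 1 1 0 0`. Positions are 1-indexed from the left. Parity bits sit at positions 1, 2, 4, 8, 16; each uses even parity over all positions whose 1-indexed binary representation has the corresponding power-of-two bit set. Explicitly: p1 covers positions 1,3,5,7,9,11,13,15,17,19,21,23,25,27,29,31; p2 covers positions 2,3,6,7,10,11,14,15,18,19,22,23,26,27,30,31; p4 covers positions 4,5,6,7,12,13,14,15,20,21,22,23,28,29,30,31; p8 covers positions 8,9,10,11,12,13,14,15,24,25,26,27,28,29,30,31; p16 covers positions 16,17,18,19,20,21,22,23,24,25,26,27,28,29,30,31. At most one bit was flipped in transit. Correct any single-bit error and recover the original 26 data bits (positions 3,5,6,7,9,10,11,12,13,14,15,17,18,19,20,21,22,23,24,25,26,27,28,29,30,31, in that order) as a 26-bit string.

s1: b1⊕b3⊕b5⊕b7⊕b9⊕b11⊕b13⊕b15⊕b17⊕b19⊕b21⊕b23⊕b25⊕b27⊕b29⊕b31 = 1⊕1⊕1⊕1⊕1⊕1⊕1⊕0⊕1⊕1⊕1⊕0⊕0⊕1⊕1⊕0 = 0
s2: b2⊕b3⊕b6⊕b7⊕b10⊕b11⊕b14⊕b15⊕b18⊕b19⊕b22⊕b23⊕b26⊕b27⊕b30⊕b31 = 0⊕1⊕1⊕1⊕0⊕1⊕0⊕0⊕0⊕1⊕1⊕0⊕1⊕1⊕0⊕0 = 0
s4: b4⊕b5⊕b6⊕b7⊕b12⊕b13⊕b14⊕b15⊕b20⊕b21⊕b22⊕b23⊕b28⊕b29⊕b30⊕b31 = 0⊕1⊕1⊕1⊕0⊕1⊕0⊕0⊕0⊕1⊕1⊕0⊕1⊕1⊕0⊕0 = 0
s8: b8⊕b9⊕b10⊕b11⊕b12⊕b13⊕b14⊕b15⊕b24⊕b25⊕b26⊕b27⊕b28⊕b29⊕b30⊕b31 = 0⊕1⊕0⊕1⊕0⊕1⊕0⊕0⊕1⊕0⊕1⊕1⊕1⊕1⊕0⊕0 = 0
s16: b16⊕b17⊕b18⊕b19⊕b20⊕b21⊕b22⊕b23⊕b24⊕b25⊕b26⊕b27⊕b28⊕b29⊕b30⊕b31 = 1⊕1⊕0⊕1⊕0⊕1⊕1⊕0⊕1⊕0⊕1⊕1⊕1⊕1⊕0⊕0 = 0
Syndrome (s16...s1) = 00000 → position 0 (no error).
No correction needed.
Data bits at positions 3,5,6,7,9,10,11,12,13,14,15,17,18,19,20,21,22,23,24,25,26,27,28,29,30,31: 11111010100101011010111100

11111010100101011010111100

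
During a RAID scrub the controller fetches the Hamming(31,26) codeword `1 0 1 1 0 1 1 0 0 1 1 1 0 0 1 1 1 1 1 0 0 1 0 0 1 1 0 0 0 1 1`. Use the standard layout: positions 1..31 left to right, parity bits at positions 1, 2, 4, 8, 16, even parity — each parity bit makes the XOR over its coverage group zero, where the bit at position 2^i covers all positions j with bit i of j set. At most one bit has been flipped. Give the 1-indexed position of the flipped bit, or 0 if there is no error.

17

s1: b1⊕b3⊕b5⊕b7⊕b9⊕b11⊕b13⊕b15⊕b17⊕b19⊕b21⊕b23⊕b25⊕b27⊕b29⊕b31 = 1⊕1⊕0⊕1⊕0⊕1⊕0⊕1⊕1⊕1⊕0⊕0⊕1⊕0⊕0⊕1 = 1
s2: b2⊕b3⊕b6⊕b7⊕b10⊕b11⊕b14⊕b15⊕b18⊕b19⊕b22⊕b23⊕b26⊕b27⊕b30⊕b31 = 0⊕1⊕1⊕1⊕1⊕1⊕0⊕1⊕1⊕1⊕1⊕0⊕1⊕0⊕1⊕1 = 0
s4: b4⊕b5⊕b6⊕b7⊕b12⊕b13⊕b14⊕b15⊕b20⊕b21⊕b22⊕b23⊕b28⊕b29⊕b30⊕b31 = 1⊕0⊕1⊕1⊕1⊕0⊕0⊕1⊕0⊕0⊕1⊕0⊕0⊕0⊕1⊕1 = 0
s8: b8⊕b9⊕b10⊕b11⊕b12⊕b13⊕b14⊕b15⊕b24⊕b25⊕b26⊕b27⊕b28⊕b29⊕b30⊕b31 = 0⊕0⊕1⊕1⊕1⊕0⊕0⊕1⊕0⊕1⊕1⊕0⊕0⊕0⊕1⊕1 = 0
s16: b16⊕b17⊕b18⊕b19⊕b20⊕b21⊕b22⊕b23⊕b24⊕b25⊕b26⊕b27⊕b28⊕b29⊕b30⊕b31 = 1⊕1⊕1⊕1⊕0⊕0⊕1⊕0⊕0⊕1⊕1⊕0⊕0⊕0⊕1⊕1 = 1
Syndrome (s16...s1) = 10001 → position 17.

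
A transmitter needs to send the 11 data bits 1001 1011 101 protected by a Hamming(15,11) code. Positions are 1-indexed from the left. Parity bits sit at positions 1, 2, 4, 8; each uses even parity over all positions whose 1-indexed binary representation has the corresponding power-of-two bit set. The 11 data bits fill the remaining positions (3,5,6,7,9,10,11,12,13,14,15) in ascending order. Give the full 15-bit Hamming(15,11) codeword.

Place data bits at non-power-of-two positions: b3=1, b5=0, b6=0, b7=1, b9=1, b10=0, b11=1, b12=1, b13=1, b14=0, b15=1.
p1 = XOR of data positions {3,5,7,9,11,13,15} = 1⊕0⊕1⊕1⊕1⊕1⊕1 = 0
p2 = XOR of data positions {3,6,7,10,11,14,15} = 1⊕0⊕1⊕0⊕1⊕0⊕1 = 0
p4 = XOR of data positions {5,6,7,12,13,14,15} = 0⊕0⊕1⊕1⊕1⊕0⊕1 = 0
p8 = XOR of data positions {9,10,11,12,13,14,15} = 1⊕0⊕1⊕1⊕1⊕0⊕1 = 1
Codeword b1..b15 = 001000111011101

001000111011101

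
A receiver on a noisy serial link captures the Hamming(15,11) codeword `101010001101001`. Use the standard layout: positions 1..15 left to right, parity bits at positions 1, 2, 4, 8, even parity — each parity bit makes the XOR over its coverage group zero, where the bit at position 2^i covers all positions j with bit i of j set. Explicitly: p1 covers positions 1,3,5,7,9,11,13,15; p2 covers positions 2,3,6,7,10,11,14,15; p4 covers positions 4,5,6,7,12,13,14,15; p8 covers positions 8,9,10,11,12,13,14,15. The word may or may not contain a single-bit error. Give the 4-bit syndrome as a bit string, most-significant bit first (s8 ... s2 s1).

0111

s1: b1⊕b3⊕b5⊕b7⊕b9⊕b11⊕b13⊕b15 = 1⊕1⊕1⊕0⊕1⊕0⊕0⊕1 = 1
s2: b2⊕b3⊕b6⊕b7⊕b10⊕b11⊕b14⊕b15 = 0⊕1⊕0⊕0⊕1⊕0⊕0⊕1 = 1
s4: b4⊕b5⊕b6⊕b7⊕b12⊕b13⊕b14⊕b15 = 0⊕1⊕0⊕0⊕1⊕0⊕0⊕1 = 1
s8: b8⊕b9⊕b10⊕b11⊕b12⊕b13⊕b14⊕b15 = 0⊕1⊕1⊕0⊕1⊕0⊕0⊕1 = 0
Syndrome (s8...s1) = 0111 → position 7.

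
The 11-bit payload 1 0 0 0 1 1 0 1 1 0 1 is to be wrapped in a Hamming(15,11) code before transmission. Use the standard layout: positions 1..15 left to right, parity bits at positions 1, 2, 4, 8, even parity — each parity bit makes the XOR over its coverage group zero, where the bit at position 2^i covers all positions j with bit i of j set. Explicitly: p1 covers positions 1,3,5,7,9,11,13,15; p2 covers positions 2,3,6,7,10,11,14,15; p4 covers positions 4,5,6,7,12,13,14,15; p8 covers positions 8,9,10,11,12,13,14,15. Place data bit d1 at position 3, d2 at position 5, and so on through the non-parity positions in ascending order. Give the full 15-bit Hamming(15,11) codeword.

Place data bits at non-power-of-two positions: b3=1, b5=0, b6=0, b7=0, b9=1, b10=1, b11=0, b12=1, b13=1, b14=0, b15=1.
p1 = XOR of data positions {3,5,7,9,11,13,15} = 1⊕0⊕0⊕1⊕0⊕1⊕1 = 0
p2 = XOR of data positions {3,6,7,10,11,14,15} = 1⊕0⊕0⊕1⊕0⊕0⊕1 = 1
p4 = XOR of data positions {5,6,7,12,13,14,15} = 0⊕0⊕0⊕1⊕1⊕0⊕1 = 1
p8 = XOR of data positions {9,10,11,12,13,14,15} = 1⊕1⊕0⊕1⊕1⊕0⊕1 = 1
Codeword b1..b15 = 011100011101101

011100011101101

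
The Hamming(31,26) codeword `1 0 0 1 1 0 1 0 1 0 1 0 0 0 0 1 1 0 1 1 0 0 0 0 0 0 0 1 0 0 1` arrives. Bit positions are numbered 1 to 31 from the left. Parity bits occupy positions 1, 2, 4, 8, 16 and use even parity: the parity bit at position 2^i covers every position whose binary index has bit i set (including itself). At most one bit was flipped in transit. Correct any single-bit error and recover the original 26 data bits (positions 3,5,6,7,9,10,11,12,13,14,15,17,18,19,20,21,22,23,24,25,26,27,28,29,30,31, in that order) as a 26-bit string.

01011010000101100000001001

s1: b1⊕b3⊕b5⊕b7⊕b9⊕b11⊕b13⊕b15⊕b17⊕b19⊕b21⊕b23⊕b25⊕b27⊕b29⊕b31 = 1⊕0⊕1⊕1⊕1⊕1⊕0⊕0⊕1⊕1⊕0⊕0⊕0⊕0⊕0⊕1 = 0
s2: b2⊕b3⊕b6⊕b7⊕b10⊕b11⊕b14⊕b15⊕b18⊕b19⊕b22⊕b23⊕b26⊕b27⊕b30⊕b31 = 0⊕0⊕0⊕1⊕0⊕1⊕0⊕0⊕0⊕1⊕0⊕0⊕0⊕0⊕0⊕1 = 0
s4: b4⊕b5⊕b6⊕b7⊕b12⊕b13⊕b14⊕b15⊕b20⊕b21⊕b22⊕b23⊕b28⊕b29⊕b30⊕b31 = 1⊕1⊕0⊕1⊕0⊕0⊕0⊕0⊕1⊕0⊕0⊕0⊕1⊕0⊕0⊕1 = 0
s8: b8⊕b9⊕b10⊕b11⊕b12⊕b13⊕b14⊕b15⊕b24⊕b25⊕b26⊕b27⊕b28⊕b29⊕b30⊕b31 = 0⊕1⊕0⊕1⊕0⊕0⊕0⊕0⊕0⊕0⊕0⊕0⊕1⊕0⊕0⊕1 = 0
s16: b16⊕b17⊕b18⊕b19⊕b20⊕b21⊕b22⊕b23⊕b24⊕b25⊕b26⊕b27⊕b28⊕b29⊕b30⊕b31 = 1⊕1⊕0⊕1⊕1⊕0⊕0⊕0⊕0⊕0⊕0⊕0⊕1⊕0⊕0⊕1 = 0
Syndrome (s16...s1) = 00000 → position 0 (no error).
No correction needed.
Data bits at positions 3,5,6,7,9,10,11,12,13,14,15,17,18,19,20,21,22,23,24,25,26,27,28,29,30,31: 01011010000101100000001001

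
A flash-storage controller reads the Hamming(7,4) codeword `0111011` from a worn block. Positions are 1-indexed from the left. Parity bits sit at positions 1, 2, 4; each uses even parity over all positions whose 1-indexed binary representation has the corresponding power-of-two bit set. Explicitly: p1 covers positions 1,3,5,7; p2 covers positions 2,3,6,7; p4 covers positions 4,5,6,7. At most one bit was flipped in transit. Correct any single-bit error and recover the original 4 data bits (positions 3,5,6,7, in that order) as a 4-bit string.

s1: b1⊕b3⊕b5⊕b7 = 0⊕1⊕0⊕1 = 0
s2: b2⊕b3⊕b6⊕b7 = 1⊕1⊕1⊕1 = 0
s4: b4⊕b5⊕b6⊕b7 = 1⊕0⊕1⊕1 = 1
Syndrome (s4...s1) = 100 → position 4.
Flip bit 4: corrected codeword = 0110011
Data bits at positions 3,5,6,7: 1011

1011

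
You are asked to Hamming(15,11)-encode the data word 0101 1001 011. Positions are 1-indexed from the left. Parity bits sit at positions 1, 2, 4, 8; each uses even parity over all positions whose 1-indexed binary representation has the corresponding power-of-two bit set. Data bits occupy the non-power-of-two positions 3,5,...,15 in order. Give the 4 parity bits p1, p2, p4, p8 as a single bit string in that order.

0110

Place data bits at non-power-of-two positions: b3=0, b5=1, b6=0, b7=1, b9=1, b10=0, b11=0, b12=1, b13=0, b14=1, b15=1.
p1 = XOR of data positions {3,5,7,9,11,13,15} = 0⊕1⊕1⊕1⊕0⊕0⊕1 = 0
p2 = XOR of data positions {3,6,7,10,11,14,15} = 0⊕0⊕1⊕0⊕0⊕1⊕1 = 1
p4 = XOR of data positions {5,6,7,12,13,14,15} = 1⊕0⊕1⊕1⊕0⊕1⊕1 = 1
p8 = XOR of data positions {9,10,11,12,13,14,15} = 1⊕0⊕0⊕1⊕0⊕1⊕1 = 0
Parity bits p1,p2,p4,p8 = 0110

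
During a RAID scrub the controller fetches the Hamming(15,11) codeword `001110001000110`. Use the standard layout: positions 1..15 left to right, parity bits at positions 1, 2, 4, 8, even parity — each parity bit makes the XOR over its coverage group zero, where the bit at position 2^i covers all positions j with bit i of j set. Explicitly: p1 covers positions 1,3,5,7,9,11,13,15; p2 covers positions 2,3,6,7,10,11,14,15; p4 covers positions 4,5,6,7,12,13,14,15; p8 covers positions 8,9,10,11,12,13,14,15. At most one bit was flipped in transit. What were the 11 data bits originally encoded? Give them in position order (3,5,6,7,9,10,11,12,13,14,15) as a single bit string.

11001000110

s1: b1⊕b3⊕b5⊕b7⊕b9⊕b11⊕b13⊕b15 = 0⊕1⊕1⊕0⊕1⊕0⊕1⊕0 = 0
s2: b2⊕b3⊕b6⊕b7⊕b10⊕b11⊕b14⊕b15 = 0⊕1⊕0⊕0⊕0⊕0⊕1⊕0 = 0
s4: b4⊕b5⊕b6⊕b7⊕b12⊕b13⊕b14⊕b15 = 1⊕1⊕0⊕0⊕0⊕1⊕1⊕0 = 0
s8: b8⊕b9⊕b10⊕b11⊕b12⊕b13⊕b14⊕b15 = 0⊕1⊕0⊕0⊕0⊕1⊕1⊕0 = 1
Syndrome (s8...s1) = 1000 → position 8.
Flip bit 8: corrected codeword = 001110011000110
Data bits at positions 3,5,6,7,9,10,11,12,13,14,15: 11001000110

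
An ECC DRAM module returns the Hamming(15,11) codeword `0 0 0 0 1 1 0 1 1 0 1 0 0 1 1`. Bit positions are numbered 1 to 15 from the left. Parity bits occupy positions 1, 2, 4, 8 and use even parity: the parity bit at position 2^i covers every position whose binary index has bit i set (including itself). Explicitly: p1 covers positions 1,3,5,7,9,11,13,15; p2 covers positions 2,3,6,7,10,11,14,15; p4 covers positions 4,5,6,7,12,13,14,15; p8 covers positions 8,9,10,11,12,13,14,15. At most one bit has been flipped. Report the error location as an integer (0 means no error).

s1: b1⊕b3⊕b5⊕b7⊕b9⊕b11⊕b13⊕b15 = 0⊕0⊕1⊕0⊕1⊕1⊕0⊕1 = 0
s2: b2⊕b3⊕b6⊕b7⊕b10⊕b11⊕b14⊕b15 = 0⊕0⊕1⊕0⊕0⊕1⊕1⊕1 = 0
s4: b4⊕b5⊕b6⊕b7⊕b12⊕b13⊕b14⊕b15 = 0⊕1⊕1⊕0⊕0⊕0⊕1⊕1 = 0
s8: b8⊕b9⊕b10⊕b11⊕b12⊕b13⊕b14⊕b15 = 1⊕1⊕0⊕1⊕0⊕0⊕1⊕1 = 1
Syndrome (s8...s1) = 1000 → position 8.

8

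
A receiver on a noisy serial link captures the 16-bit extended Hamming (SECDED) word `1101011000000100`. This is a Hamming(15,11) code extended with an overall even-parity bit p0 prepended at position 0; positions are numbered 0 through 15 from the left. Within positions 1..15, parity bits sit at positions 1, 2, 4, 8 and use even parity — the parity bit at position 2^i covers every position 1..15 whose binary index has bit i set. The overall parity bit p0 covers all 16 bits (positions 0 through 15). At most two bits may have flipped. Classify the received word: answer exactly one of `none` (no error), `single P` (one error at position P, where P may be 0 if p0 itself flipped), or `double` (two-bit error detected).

double

s1: b1⊕b3⊕b5⊕b7⊕b9⊕b11⊕b13⊕b15 = 1⊕1⊕1⊕0⊕0⊕0⊕1⊕0 = 0
s2: b2⊕b3⊕b6⊕b7⊕b10⊕b11⊕b14⊕b15 = 0⊕1⊕1⊕0⊕0⊕0⊕0⊕0 = 0
s4: b4⊕b5⊕b6⊕b7⊕b12⊕b13⊕b14⊕b15 = 0⊕1⊕1⊕0⊕0⊕1⊕0⊕0 = 1
s8: b8⊕b9⊕b10⊕b11⊕b12⊕b13⊕b14⊕b15 = 0⊕0⊕0⊕0⊕0⊕1⊕0⊕0 = 1
Syndrome (s8...s1) = 1100 → position 12.
Overall parity (XOR of all 16 bits, including p0): 1⊕1⊕0⊕1⊕0⊕1⊕1⊕0⊕0⊕0⊕0⊕0⊕0⊕1⊕0⊕0 = 0
Overall=0, syndrome position=12 → double-bit error detected (uncorrectable).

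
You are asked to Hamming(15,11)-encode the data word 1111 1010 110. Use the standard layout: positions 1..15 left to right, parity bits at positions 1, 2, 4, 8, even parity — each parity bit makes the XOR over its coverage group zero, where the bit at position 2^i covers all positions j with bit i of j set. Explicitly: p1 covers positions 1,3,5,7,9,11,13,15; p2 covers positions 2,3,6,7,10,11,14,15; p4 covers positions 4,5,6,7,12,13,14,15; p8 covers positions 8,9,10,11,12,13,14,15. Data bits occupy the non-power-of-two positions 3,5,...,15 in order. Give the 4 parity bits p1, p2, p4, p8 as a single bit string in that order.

0110

Place data bits at non-power-of-two positions: b3=1, b5=1, b6=1, b7=1, b9=1, b10=0, b11=1, b12=0, b13=1, b14=1, b15=0.
p1 = XOR of data positions {3,5,7,9,11,13,15} = 1⊕1⊕1⊕1⊕1⊕1⊕0 = 0
p2 = XOR of data positions {3,6,7,10,11,14,15} = 1⊕1⊕1⊕0⊕1⊕1⊕0 = 1
p4 = XOR of data positions {5,6,7,12,13,14,15} = 1⊕1⊕1⊕0⊕1⊕1⊕0 = 1
p8 = XOR of data positions {9,10,11,12,13,14,15} = 1⊕0⊕1⊕0⊕1⊕1⊕0 = 0
Parity bits p1,p2,p4,p8 = 0110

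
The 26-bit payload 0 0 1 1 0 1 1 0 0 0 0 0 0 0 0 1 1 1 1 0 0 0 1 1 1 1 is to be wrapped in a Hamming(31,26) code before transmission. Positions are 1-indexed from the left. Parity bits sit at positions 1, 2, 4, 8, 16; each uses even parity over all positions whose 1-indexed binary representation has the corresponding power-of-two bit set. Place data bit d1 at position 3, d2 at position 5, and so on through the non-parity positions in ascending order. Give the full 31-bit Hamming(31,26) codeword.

0001011101100000000011110001111

Place data bits at non-power-of-two positions: b3=0, b5=0, b6=1, b7=1, b9=0, b10=1, b11=1, b12=0, b13=0, b14=0, b15=0, b17=0, b18=0, b19=0, b20=0, b21=1, b22=1, b23=1, b24=1, b25=0, b26=0, b27=0, b28=1, b29=1, b30=1, b31=1.
p1 = XOR of data positions {3,5,7,9,11,13,15,17,19,21,23,25,27,29,31} = 0⊕0⊕1⊕0⊕1⊕0⊕0⊕0⊕0⊕1⊕1⊕0⊕0⊕1⊕1 = 0
p2 = XOR of data positions {3,6,7,10,11,14,15,18,19,22,23,26,27,30,31} = 0⊕1⊕1⊕1⊕1⊕0⊕0⊕0⊕0⊕1⊕1⊕0⊕0⊕1⊕1 = 0
p4 = XOR of data positions {5,6,7,12,13,14,15,20,21,22,23,28,29,30,31} = 0⊕1⊕1⊕0⊕0⊕0⊕0⊕0⊕1⊕1⊕1⊕1⊕1⊕1⊕1 = 1
p8 = XOR of data positions {9,10,11,12,13,14,15,24,25,26,27,28,29,30,31} = 0⊕1⊕1⊕0⊕0⊕0⊕0⊕1⊕0⊕0⊕0⊕1⊕1⊕1⊕1 = 1
p16 = XOR of data positions {17,18,19,20,21,22,23,24,25,26,27,28,29,30,31} = 0⊕0⊕0⊕0⊕1⊕1⊕1⊕1⊕0⊕0⊕0⊕1⊕1⊕1⊕1 = 0
Codeword b1..b31 = 0001011101100000000011110001111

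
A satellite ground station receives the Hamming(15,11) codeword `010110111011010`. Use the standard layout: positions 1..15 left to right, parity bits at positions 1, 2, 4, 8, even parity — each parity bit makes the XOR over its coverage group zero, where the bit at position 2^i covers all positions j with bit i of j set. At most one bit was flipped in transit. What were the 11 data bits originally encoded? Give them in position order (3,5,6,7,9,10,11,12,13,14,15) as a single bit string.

s1: b1⊕b3⊕b5⊕b7⊕b9⊕b11⊕b13⊕b15 = 0⊕0⊕1⊕1⊕1⊕1⊕0⊕0 = 0
s2: b2⊕b3⊕b6⊕b7⊕b10⊕b11⊕b14⊕b15 = 1⊕0⊕0⊕1⊕0⊕1⊕1⊕0 = 0
s4: b4⊕b5⊕b6⊕b7⊕b12⊕b13⊕b14⊕b15 = 1⊕1⊕0⊕1⊕1⊕0⊕1⊕0 = 1
s8: b8⊕b9⊕b10⊕b11⊕b12⊕b13⊕b14⊕b15 = 1⊕1⊕0⊕1⊕1⊕0⊕1⊕0 = 1
Syndrome (s8...s1) = 1100 → position 12.
Flip bit 12: corrected codeword = 010110111010010
Data bits at positions 3,5,6,7,9,10,11,12,13,14,15: 01011010010

01011010010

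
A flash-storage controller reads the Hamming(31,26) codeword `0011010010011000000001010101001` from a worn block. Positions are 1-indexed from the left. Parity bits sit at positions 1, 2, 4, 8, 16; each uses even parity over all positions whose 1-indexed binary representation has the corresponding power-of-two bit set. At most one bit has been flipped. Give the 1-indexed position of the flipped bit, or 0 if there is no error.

s1: b1⊕b3⊕b5⊕b7⊕b9⊕b11⊕b13⊕b15⊕b17⊕b19⊕b21⊕b23⊕b25⊕b27⊕b29⊕b31 = 0⊕1⊕0⊕0⊕1⊕0⊕1⊕0⊕0⊕0⊕0⊕0⊕0⊕0⊕0⊕1 = 0
s2: b2⊕b3⊕b6⊕b7⊕b10⊕b11⊕b14⊕b15⊕b18⊕b19⊕b22⊕b23⊕b26⊕b27⊕b30⊕b31 = 0⊕1⊕1⊕0⊕0⊕0⊕0⊕0⊕0⊕0⊕1⊕0⊕1⊕0⊕0⊕1 = 1
s4: b4⊕b5⊕b6⊕b7⊕b12⊕b13⊕b14⊕b15⊕b20⊕b21⊕b22⊕b23⊕b28⊕b29⊕b30⊕b31 = 1⊕0⊕1⊕0⊕1⊕1⊕0⊕0⊕0⊕0⊕1⊕0⊕1⊕0⊕0⊕1 = 1
s8: b8⊕b9⊕b10⊕b11⊕b12⊕b13⊕b14⊕b15⊕b24⊕b25⊕b26⊕b27⊕b28⊕b29⊕b30⊕b31 = 0⊕1⊕0⊕0⊕1⊕1⊕0⊕0⊕1⊕0⊕1⊕0⊕1⊕0⊕0⊕1 = 1
s16: b16⊕b17⊕b18⊕b19⊕b20⊕b21⊕b22⊕b23⊕b24⊕b25⊕b26⊕b27⊕b28⊕b29⊕b30⊕b31 = 0⊕0⊕0⊕0⊕0⊕0⊕1⊕0⊕1⊕0⊕1⊕0⊕1⊕0⊕0⊕1 = 1
Syndrome (s16...s1) = 11110 → position 30.

30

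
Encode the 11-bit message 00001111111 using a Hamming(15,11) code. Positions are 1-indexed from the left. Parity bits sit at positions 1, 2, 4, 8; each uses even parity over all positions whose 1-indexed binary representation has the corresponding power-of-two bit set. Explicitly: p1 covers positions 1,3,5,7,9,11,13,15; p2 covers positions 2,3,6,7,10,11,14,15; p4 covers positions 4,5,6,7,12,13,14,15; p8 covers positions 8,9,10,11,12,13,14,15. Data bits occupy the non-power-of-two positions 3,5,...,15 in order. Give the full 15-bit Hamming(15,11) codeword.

000000011111111

Place data bits at non-power-of-two positions: b3=0, b5=0, b6=0, b7=0, b9=1, b10=1, b11=1, b12=1, b13=1, b14=1, b15=1.
p1 = XOR of data positions {3,5,7,9,11,13,15} = 0⊕0⊕0⊕1⊕1⊕1⊕1 = 0
p2 = XOR of data positions {3,6,7,10,11,14,15} = 0⊕0⊕0⊕1⊕1⊕1⊕1 = 0
p4 = XOR of data positions {5,6,7,12,13,14,15} = 0⊕0⊕0⊕1⊕1⊕1⊕1 = 0
p8 = XOR of data positions {9,10,11,12,13,14,15} = 1⊕1⊕1⊕1⊕1⊕1⊕1 = 1
Codeword b1..b15 = 000000011111111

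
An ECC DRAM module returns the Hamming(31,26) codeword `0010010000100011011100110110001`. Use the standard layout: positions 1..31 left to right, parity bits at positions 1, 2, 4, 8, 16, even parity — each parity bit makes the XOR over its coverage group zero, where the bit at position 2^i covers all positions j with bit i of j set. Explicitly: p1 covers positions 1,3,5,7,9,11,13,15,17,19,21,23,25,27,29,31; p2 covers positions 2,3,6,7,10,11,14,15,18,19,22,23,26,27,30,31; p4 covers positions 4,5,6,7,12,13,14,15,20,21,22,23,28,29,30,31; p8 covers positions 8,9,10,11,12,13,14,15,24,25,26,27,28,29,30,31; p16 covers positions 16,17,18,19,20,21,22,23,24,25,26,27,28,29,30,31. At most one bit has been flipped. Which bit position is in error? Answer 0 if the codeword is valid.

21

s1: b1⊕b3⊕b5⊕b7⊕b9⊕b11⊕b13⊕b15⊕b17⊕b19⊕b21⊕b23⊕b25⊕b27⊕b29⊕b31 = 0⊕1⊕0⊕0⊕0⊕1⊕0⊕1⊕0⊕1⊕0⊕1⊕0⊕1⊕0⊕1 = 1
s2: b2⊕b3⊕b6⊕b7⊕b10⊕b11⊕b14⊕b15⊕b18⊕b19⊕b22⊕b23⊕b26⊕b27⊕b30⊕b31 = 0⊕1⊕1⊕0⊕0⊕1⊕0⊕1⊕1⊕1⊕0⊕1⊕1⊕1⊕0⊕1 = 0
s4: b4⊕b5⊕b6⊕b7⊕b12⊕b13⊕b14⊕b15⊕b20⊕b21⊕b22⊕b23⊕b28⊕b29⊕b30⊕b31 = 0⊕0⊕1⊕0⊕0⊕0⊕0⊕1⊕1⊕0⊕0⊕1⊕0⊕0⊕0⊕1 = 1
s8: b8⊕b9⊕b10⊕b11⊕b12⊕b13⊕b14⊕b15⊕b24⊕b25⊕b26⊕b27⊕b28⊕b29⊕b30⊕b31 = 0⊕0⊕0⊕1⊕0⊕0⊕0⊕1⊕1⊕0⊕1⊕1⊕0⊕0⊕0⊕1 = 0
s16: b16⊕b17⊕b18⊕b19⊕b20⊕b21⊕b22⊕b23⊕b24⊕b25⊕b26⊕b27⊕b28⊕b29⊕b30⊕b31 = 1⊕0⊕1⊕1⊕1⊕0⊕0⊕1⊕1⊕0⊕1⊕1⊕0⊕0⊕0⊕1 = 1
Syndrome (s16...s1) = 10101 → position 21.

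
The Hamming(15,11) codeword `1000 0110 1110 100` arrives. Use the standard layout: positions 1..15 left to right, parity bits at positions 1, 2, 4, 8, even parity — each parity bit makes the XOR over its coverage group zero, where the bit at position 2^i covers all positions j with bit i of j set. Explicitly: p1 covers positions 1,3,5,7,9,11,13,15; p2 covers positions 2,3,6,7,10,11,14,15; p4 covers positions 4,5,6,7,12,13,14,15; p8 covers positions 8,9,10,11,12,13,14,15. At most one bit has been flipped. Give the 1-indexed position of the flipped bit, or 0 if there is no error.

s1: b1⊕b3⊕b5⊕b7⊕b9⊕b11⊕b13⊕b15 = 1⊕0⊕0⊕1⊕1⊕1⊕1⊕0 = 1
s2: b2⊕b3⊕b6⊕b7⊕b10⊕b11⊕b14⊕b15 = 0⊕0⊕1⊕1⊕1⊕1⊕0⊕0 = 0
s4: b4⊕b5⊕b6⊕b7⊕b12⊕b13⊕b14⊕b15 = 0⊕0⊕1⊕1⊕0⊕1⊕0⊕0 = 1
s8: b8⊕b9⊕b10⊕b11⊕b12⊕b13⊕b14⊕b15 = 0⊕1⊕1⊕1⊕0⊕1⊕0⊕0 = 0
Syndrome (s8...s1) = 0101 → position 5.

5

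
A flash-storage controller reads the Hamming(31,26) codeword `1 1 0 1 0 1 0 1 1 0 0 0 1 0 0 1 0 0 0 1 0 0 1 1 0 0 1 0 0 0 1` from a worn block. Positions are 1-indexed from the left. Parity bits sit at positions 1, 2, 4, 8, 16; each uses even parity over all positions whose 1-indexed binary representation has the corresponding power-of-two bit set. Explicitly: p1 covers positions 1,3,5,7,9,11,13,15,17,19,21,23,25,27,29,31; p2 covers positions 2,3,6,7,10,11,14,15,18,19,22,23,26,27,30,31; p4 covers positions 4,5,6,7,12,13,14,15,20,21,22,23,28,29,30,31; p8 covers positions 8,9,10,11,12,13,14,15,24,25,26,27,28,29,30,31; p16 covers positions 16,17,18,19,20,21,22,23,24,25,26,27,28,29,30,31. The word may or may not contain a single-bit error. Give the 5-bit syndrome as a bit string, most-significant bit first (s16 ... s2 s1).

s1: b1⊕b3⊕b5⊕b7⊕b9⊕b11⊕b13⊕b15⊕b17⊕b19⊕b21⊕b23⊕b25⊕b27⊕b29⊕b31 = 1⊕0⊕0⊕0⊕1⊕0⊕1⊕0⊕0⊕0⊕0⊕1⊕0⊕1⊕0⊕1 = 0
s2: b2⊕b3⊕b6⊕b7⊕b10⊕b11⊕b14⊕b15⊕b18⊕b19⊕b22⊕b23⊕b26⊕b27⊕b30⊕b31 = 1⊕0⊕1⊕0⊕0⊕0⊕0⊕0⊕0⊕0⊕0⊕1⊕0⊕1⊕0⊕1 = 1
s4: b4⊕b5⊕b6⊕b7⊕b12⊕b13⊕b14⊕b15⊕b20⊕b21⊕b22⊕b23⊕b28⊕b29⊕b30⊕b31 = 1⊕0⊕1⊕0⊕0⊕1⊕0⊕0⊕1⊕0⊕0⊕1⊕0⊕0⊕0⊕1 = 0
s8: b8⊕b9⊕b10⊕b11⊕b12⊕b13⊕b14⊕b15⊕b24⊕b25⊕b26⊕b27⊕b28⊕b29⊕b30⊕b31 = 1⊕1⊕0⊕0⊕0⊕1⊕0⊕0⊕1⊕0⊕0⊕1⊕0⊕0⊕0⊕1 = 0
s16: b16⊕b17⊕b18⊕b19⊕b20⊕b21⊕b22⊕b23⊕b24⊕b25⊕b26⊕b27⊕b28⊕b29⊕b30⊕b31 = 1⊕0⊕0⊕0⊕1⊕0⊕0⊕1⊕1⊕0⊕0⊕1⊕0⊕0⊕0⊕1 = 0
Syndrome (s16...s1) = 00010 → position 2.

00010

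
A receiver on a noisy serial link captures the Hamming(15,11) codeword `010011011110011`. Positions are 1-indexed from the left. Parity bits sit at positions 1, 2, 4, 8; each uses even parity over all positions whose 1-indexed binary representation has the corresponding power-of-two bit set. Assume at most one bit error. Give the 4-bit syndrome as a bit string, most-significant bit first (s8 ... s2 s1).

s1: b1⊕b3⊕b5⊕b7⊕b9⊕b11⊕b13⊕b15 = 0⊕0⊕1⊕0⊕1⊕1⊕0⊕1 = 0
s2: b2⊕b3⊕b6⊕b7⊕b10⊕b11⊕b14⊕b15 = 1⊕0⊕1⊕0⊕1⊕1⊕1⊕1 = 0
s4: b4⊕b5⊕b6⊕b7⊕b12⊕b13⊕b14⊕b15 = 0⊕1⊕1⊕0⊕0⊕0⊕1⊕1 = 0
s8: b8⊕b9⊕b10⊕b11⊕b12⊕b13⊕b14⊕b15 = 1⊕1⊕1⊕1⊕0⊕0⊕1⊕1 = 0
Syndrome (s8...s1) = 0000 → position 0 (no error).

0000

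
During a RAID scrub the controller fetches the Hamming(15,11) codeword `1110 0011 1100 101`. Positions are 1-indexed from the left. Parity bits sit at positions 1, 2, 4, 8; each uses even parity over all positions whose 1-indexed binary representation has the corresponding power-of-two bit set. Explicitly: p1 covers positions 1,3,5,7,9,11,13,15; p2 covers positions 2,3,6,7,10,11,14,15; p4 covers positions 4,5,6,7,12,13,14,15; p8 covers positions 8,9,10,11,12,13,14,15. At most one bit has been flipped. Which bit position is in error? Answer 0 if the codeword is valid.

s1: b1⊕b3⊕b5⊕b7⊕b9⊕b11⊕b13⊕b15 = 1⊕1⊕0⊕1⊕1⊕0⊕1⊕1 = 0
s2: b2⊕b3⊕b6⊕b7⊕b10⊕b11⊕b14⊕b15 = 1⊕1⊕0⊕1⊕1⊕0⊕0⊕1 = 1
s4: b4⊕b5⊕b6⊕b7⊕b12⊕b13⊕b14⊕b15 = 0⊕0⊕0⊕1⊕0⊕1⊕0⊕1 = 1
s8: b8⊕b9⊕b10⊕b11⊕b12⊕b13⊕b14⊕b15 = 1⊕1⊕1⊕0⊕0⊕1⊕0⊕1 = 1
Syndrome (s8...s1) = 1110 → position 14.

14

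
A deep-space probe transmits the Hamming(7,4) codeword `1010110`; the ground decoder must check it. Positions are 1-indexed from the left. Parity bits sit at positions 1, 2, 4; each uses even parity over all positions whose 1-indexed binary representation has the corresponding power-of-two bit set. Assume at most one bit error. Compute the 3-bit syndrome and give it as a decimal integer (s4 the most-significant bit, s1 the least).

1

s1: b1⊕b3⊕b5⊕b7 = 1⊕1⊕1⊕0 = 1
s2: b2⊕b3⊕b6⊕b7 = 0⊕1⊕1⊕0 = 0
s4: b4⊕b5⊕b6⊕b7 = 0⊕1⊕1⊕0 = 0
Syndrome (s4...s1) = 001 → position 1.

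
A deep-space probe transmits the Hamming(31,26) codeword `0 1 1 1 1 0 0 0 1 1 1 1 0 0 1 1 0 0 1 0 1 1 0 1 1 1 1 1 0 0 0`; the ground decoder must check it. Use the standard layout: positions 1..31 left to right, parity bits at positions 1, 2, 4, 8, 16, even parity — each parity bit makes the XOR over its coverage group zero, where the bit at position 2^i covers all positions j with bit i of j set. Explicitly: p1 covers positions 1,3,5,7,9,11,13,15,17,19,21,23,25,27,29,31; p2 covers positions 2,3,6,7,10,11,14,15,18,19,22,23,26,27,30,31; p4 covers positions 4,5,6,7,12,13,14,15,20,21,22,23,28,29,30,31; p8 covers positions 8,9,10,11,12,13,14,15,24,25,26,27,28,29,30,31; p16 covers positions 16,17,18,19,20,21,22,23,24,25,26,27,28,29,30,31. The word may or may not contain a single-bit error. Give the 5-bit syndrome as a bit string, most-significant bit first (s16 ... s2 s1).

s1: b1⊕b3⊕b5⊕b7⊕b9⊕b11⊕b13⊕b15⊕b17⊕b19⊕b21⊕b23⊕b25⊕b27⊕b29⊕b31 = 0⊕1⊕1⊕0⊕1⊕1⊕0⊕1⊕0⊕1⊕1⊕0⊕1⊕1⊕0⊕0 = 1
s2: b2⊕b3⊕b6⊕b7⊕b10⊕b11⊕b14⊕b15⊕b18⊕b19⊕b22⊕b23⊕b26⊕b27⊕b30⊕b31 = 1⊕1⊕0⊕0⊕1⊕1⊕0⊕1⊕0⊕1⊕1⊕0⊕1⊕1⊕0⊕0 = 1
s4: b4⊕b5⊕b6⊕b7⊕b12⊕b13⊕b14⊕b15⊕b20⊕b21⊕b22⊕b23⊕b28⊕b29⊕b30⊕b31 = 1⊕1⊕0⊕0⊕1⊕0⊕0⊕1⊕0⊕1⊕1⊕0⊕1⊕0⊕0⊕0 = 1
s8: b8⊕b9⊕b10⊕b11⊕b12⊕b13⊕b14⊕b15⊕b24⊕b25⊕b26⊕b27⊕b28⊕b29⊕b30⊕b31 = 0⊕1⊕1⊕1⊕1⊕0⊕0⊕1⊕1⊕1⊕1⊕1⊕1⊕0⊕0⊕0 = 0
s16: b16⊕b17⊕b18⊕b19⊕b20⊕b21⊕b22⊕b23⊕b24⊕b25⊕b26⊕b27⊕b28⊕b29⊕b30⊕b31 = 1⊕0⊕0⊕1⊕0⊕1⊕1⊕0⊕1⊕1⊕1⊕1⊕1⊕0⊕0⊕0 = 1
Syndrome (s16...s1) = 10111 → position 23.

10111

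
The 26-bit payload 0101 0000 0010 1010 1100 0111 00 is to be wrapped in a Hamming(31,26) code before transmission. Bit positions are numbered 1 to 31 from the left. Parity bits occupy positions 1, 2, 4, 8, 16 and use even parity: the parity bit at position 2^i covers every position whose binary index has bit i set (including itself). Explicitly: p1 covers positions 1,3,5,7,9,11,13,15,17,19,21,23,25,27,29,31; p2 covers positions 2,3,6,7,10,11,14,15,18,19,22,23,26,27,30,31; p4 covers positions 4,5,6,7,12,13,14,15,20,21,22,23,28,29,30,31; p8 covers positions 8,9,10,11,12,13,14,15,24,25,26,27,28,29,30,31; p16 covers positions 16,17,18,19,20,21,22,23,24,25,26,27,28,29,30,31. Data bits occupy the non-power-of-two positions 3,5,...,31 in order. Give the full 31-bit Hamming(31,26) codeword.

0000101000000011010101100011100

Place data bits at non-power-of-two positions: b3=0, b5=1, b6=0, b7=1, b9=0, b10=0, b11=0, b12=0, b13=0, b14=0, b15=1, b17=0, b18=1, b19=0, b20=1, b21=0, b22=1, b23=1, b24=0, b25=0, b26=0, b27=1, b28=1, b29=1, b30=0, b31=0.
p1 = XOR of data positions {3,5,7,9,11,13,15,17,19,21,23,25,27,29,31} = 0⊕1⊕1⊕0⊕0⊕0⊕1⊕0⊕0⊕0⊕1⊕0⊕1⊕1⊕0 = 0
p2 = XOR of data positions {3,6,7,10,11,14,15,18,19,22,23,26,27,30,31} = 0⊕0⊕1⊕0⊕0⊕0⊕1⊕1⊕0⊕1⊕1⊕0⊕1⊕0⊕0 = 0
p4 = XOR of data positions {5,6,7,12,13,14,15,20,21,22,23,28,29,30,31} = 1⊕0⊕1⊕0⊕0⊕0⊕1⊕1⊕0⊕1⊕1⊕1⊕1⊕0⊕0 = 0
p8 = XOR of data positions {9,10,11,12,13,14,15,24,25,26,27,28,29,30,31} = 0⊕0⊕0⊕0⊕0⊕0⊕1⊕0⊕0⊕0⊕1⊕1⊕1⊕0⊕0 = 0
p16 = XOR of data positions {17,18,19,20,21,22,23,24,25,26,27,28,29,30,31} = 0⊕1⊕0⊕1⊕0⊕1⊕1⊕0⊕0⊕0⊕1⊕1⊕1⊕0⊕0 = 1
Codeword b1..b31 = 0000101000000011010101100011100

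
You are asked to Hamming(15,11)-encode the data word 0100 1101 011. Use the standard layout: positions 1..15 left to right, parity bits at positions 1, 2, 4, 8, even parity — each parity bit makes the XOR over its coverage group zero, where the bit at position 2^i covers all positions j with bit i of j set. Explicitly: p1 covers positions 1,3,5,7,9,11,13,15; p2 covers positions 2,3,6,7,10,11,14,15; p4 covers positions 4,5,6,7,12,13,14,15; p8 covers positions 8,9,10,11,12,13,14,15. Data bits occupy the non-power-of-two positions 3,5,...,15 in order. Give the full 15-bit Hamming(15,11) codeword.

Place data bits at non-power-of-two positions: b3=0, b5=1, b6=0, b7=0, b9=1, b10=1, b11=0, b12=1, b13=0, b14=1, b15=1.
p1 = XOR of data positions {3,5,7,9,11,13,15} = 0⊕1⊕0⊕1⊕0⊕0⊕1 = 1
p2 = XOR of data positions {3,6,7,10,11,14,15} = 0⊕0⊕0⊕1⊕0⊕1⊕1 = 1
p4 = XOR of data positions {5,6,7,12,13,14,15} = 1⊕0⊕0⊕1⊕0⊕1⊕1 = 0
p8 = XOR of data positions {9,10,11,12,13,14,15} = 1⊕1⊕0⊕1⊕0⊕1⊕1 = 1
Codeword b1..b15 = 110010011101011

110010011101011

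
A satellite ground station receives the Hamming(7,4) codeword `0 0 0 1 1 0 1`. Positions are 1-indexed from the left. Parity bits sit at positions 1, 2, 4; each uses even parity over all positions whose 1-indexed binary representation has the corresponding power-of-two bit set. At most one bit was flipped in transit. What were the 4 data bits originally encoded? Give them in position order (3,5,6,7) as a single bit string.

s1: b1⊕b3⊕b5⊕b7 = 0⊕0⊕1⊕1 = 0
s2: b2⊕b3⊕b6⊕b7 = 0⊕0⊕0⊕1 = 1
s4: b4⊕b5⊕b6⊕b7 = 1⊕1⊕0⊕1 = 1
Syndrome (s4...s1) = 110 → position 6.
Flip bit 6: corrected codeword = 0001111
Data bits at positions 3,5,6,7: 0111

0111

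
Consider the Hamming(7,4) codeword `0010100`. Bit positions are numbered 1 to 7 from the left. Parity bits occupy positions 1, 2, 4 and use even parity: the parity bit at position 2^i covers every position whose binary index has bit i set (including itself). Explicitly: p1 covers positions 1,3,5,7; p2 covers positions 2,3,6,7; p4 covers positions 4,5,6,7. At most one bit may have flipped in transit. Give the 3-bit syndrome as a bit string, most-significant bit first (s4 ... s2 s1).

110

s1: b1⊕b3⊕b5⊕b7 = 0⊕1⊕1⊕0 = 0
s2: b2⊕b3⊕b6⊕b7 = 0⊕1⊕0⊕0 = 1
s4: b4⊕b5⊕b6⊕b7 = 0⊕1⊕0⊕0 = 1
Syndrome (s4...s1) = 110 → position 6.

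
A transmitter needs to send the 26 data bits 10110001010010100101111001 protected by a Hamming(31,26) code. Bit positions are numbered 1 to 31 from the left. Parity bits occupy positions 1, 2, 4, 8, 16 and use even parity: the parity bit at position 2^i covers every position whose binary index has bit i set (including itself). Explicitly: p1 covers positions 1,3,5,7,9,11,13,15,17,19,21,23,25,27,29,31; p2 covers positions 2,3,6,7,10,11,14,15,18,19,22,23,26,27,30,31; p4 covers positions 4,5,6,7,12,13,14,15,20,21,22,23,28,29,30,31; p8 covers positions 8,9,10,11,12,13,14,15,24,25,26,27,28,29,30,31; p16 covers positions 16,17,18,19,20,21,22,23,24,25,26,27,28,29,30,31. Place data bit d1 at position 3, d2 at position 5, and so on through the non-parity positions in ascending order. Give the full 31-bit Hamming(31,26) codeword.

Place data bits at non-power-of-two positions: b3=1, b5=0, b6=1, b7=1, b9=0, b10=0, b11=0, b12=1, b13=0, b14=1, b15=0, b17=0, b18=1, b19=0, b20=1, b21=0, b22=0, b23=1, b24=0, b25=1, b26=1, b27=1, b28=1, b29=0, b30=0, b31=1.
p1 = XOR of data positions {3,5,7,9,11,13,15,17,19,21,23,25,27,29,31} = 1⊕0⊕1⊕0⊕0⊕0⊕0⊕0⊕0⊕0⊕1⊕1⊕1⊕0⊕1 = 0
p2 = XOR of data positions {3,6,7,10,11,14,15,18,19,22,23,26,27,30,31} = 1⊕1⊕1⊕0⊕0⊕1⊕0⊕1⊕0⊕0⊕1⊕1⊕1⊕0⊕1 = 1
p4 = XOR of data positions {5,6,7,12,13,14,15,20,21,22,23,28,29,30,31} = 0⊕1⊕1⊕1⊕0⊕1⊕0⊕1⊕0⊕0⊕1⊕1⊕0⊕0⊕1 = 0
p8 = XOR of data positions {9,10,11,12,13,14,15,24,25,26,27,28,29,30,31} = 0⊕0⊕0⊕1⊕0⊕1⊕0⊕0⊕1⊕1⊕1⊕1⊕0⊕0⊕1 = 1
p16 = XOR of data positions {17,18,19,20,21,22,23,24,25,26,27,28,29,30,31} = 0⊕1⊕0⊕1⊕0⊕0⊕1⊕0⊕1⊕1⊕1⊕1⊕0⊕0⊕1 = 0
Codeword b1..b31 = 0110011100010100010100101111001

0110011100010100010100101111001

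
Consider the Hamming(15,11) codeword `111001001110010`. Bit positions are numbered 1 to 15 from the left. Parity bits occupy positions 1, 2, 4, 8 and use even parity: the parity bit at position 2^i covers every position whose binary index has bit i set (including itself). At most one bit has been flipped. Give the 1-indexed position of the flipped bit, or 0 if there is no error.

s1: b1⊕b3⊕b5⊕b7⊕b9⊕b11⊕b13⊕b15 = 1⊕1⊕0⊕0⊕1⊕1⊕0⊕0 = 0
s2: b2⊕b3⊕b6⊕b7⊕b10⊕b11⊕b14⊕b15 = 1⊕1⊕1⊕0⊕1⊕1⊕1⊕0 = 0
s4: b4⊕b5⊕b6⊕b7⊕b12⊕b13⊕b14⊕b15 = 0⊕0⊕1⊕0⊕0⊕0⊕1⊕0 = 0
s8: b8⊕b9⊕b10⊕b11⊕b12⊕b13⊕b14⊕b15 = 0⊕1⊕1⊕1⊕0⊕0⊕1⊕0 = 0
Syndrome (s8...s1) = 0000 → position 0 (no error).

0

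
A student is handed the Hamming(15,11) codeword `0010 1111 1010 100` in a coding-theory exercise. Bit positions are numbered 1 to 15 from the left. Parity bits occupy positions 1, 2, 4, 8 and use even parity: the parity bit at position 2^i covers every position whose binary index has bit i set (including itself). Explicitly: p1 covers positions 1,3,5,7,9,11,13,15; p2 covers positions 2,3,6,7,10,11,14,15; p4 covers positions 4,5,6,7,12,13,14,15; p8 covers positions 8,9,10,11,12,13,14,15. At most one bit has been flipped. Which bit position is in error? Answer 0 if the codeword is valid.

s1: b1⊕b3⊕b5⊕b7⊕b9⊕b11⊕b13⊕b15 = 0⊕1⊕1⊕1⊕1⊕1⊕1⊕0 = 0
s2: b2⊕b3⊕b6⊕b7⊕b10⊕b11⊕b14⊕b15 = 0⊕1⊕1⊕1⊕0⊕1⊕0⊕0 = 0
s4: b4⊕b5⊕b6⊕b7⊕b12⊕b13⊕b14⊕b15 = 0⊕1⊕1⊕1⊕0⊕1⊕0⊕0 = 0
s8: b8⊕b9⊕b10⊕b11⊕b12⊕b13⊕b14⊕b15 = 1⊕1⊕0⊕1⊕0⊕1⊕0⊕0 = 0
Syndrome (s8...s1) = 0000 → position 0 (no error).

0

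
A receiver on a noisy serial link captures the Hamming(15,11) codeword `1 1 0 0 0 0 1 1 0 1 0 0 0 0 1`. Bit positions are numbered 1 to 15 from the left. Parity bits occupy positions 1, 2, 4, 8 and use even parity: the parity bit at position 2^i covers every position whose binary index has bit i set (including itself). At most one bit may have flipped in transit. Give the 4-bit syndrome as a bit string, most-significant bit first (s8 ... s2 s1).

s1: b1⊕b3⊕b5⊕b7⊕b9⊕b11⊕b13⊕b15 = 1⊕0⊕0⊕1⊕0⊕0⊕0⊕1 = 1
s2: b2⊕b3⊕b6⊕b7⊕b10⊕b11⊕b14⊕b15 = 1⊕0⊕0⊕1⊕1⊕0⊕0⊕1 = 0
s4: b4⊕b5⊕b6⊕b7⊕b12⊕b13⊕b14⊕b15 = 0⊕0⊕0⊕1⊕0⊕0⊕0⊕1 = 0
s8: b8⊕b9⊕b10⊕b11⊕b12⊕b13⊕b14⊕b15 = 1⊕0⊕1⊕0⊕0⊕0⊕0⊕1 = 1
Syndrome (s8...s1) = 1001 → position 9.

1001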